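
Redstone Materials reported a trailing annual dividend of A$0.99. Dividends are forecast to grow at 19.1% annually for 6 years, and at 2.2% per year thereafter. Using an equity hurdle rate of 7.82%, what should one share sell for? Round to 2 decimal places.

Two-stage DDM. Project D₁…D_6 at 0.191, terminal growth 0.022, discount at r = 0.0782.
D_1 = 1.1791
D_2 = 1.4043
D_3 = 1.6725
D_4 = 1.9920
D_5 = 2.3724
D_6 = 2.8256
Terminal value at t=6: TV = D_7/(r−g) = 2.8877/(0.0782−0.022) = 51.3831
P₀ = 1.1791/(1+0.0782)^1 + 1.4043/(1+0.0782)^2 + 1.6725/(1+0.0782)^3 + 1.9920/(1+0.0782)^4 + 2.3724/(1+0.0782)^5 + 2.8256/(1+0.0782)^6 + 51.3831/(1+0.0782)^6 = 41.2423

A$41.24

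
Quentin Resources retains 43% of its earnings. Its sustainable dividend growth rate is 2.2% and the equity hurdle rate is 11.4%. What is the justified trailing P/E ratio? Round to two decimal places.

Payout ratio b = 1 − 0.43 = 0.57.
Justified trailing P/E = b(1+g)/(r−g) = 0.57×(1+0.022)/(0.114−0.022) = 6.3320

6.33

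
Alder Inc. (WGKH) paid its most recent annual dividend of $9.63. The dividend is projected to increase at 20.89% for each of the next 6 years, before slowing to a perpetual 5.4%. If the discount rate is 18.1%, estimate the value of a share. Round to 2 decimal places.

$154.69

Two-stage DDM. Project D₁…D_6 at 0.2089, terminal growth 0.054, discount at r = 0.181.
D_1 = 11.6417
D_2 = 14.0737
D_3 = 17.0136
D_4 = 20.5678
D_5 = 24.8644
D_6 = 30.0586
Terminal value at t=6: TV = D_7/(r−g) = 31.6818/(0.181−0.054) = 249.4626
P₀ = 11.6417/(1+0.181)^1 + 14.0737/(1+0.181)^2 + 17.0136/(1+0.181)^3 + 20.5678/(1+0.181)^4 + 24.8644/(1+0.181)^5 + 30.0586/(1+0.181)^6 + 249.4626/(1+0.181)^6 = 154.6904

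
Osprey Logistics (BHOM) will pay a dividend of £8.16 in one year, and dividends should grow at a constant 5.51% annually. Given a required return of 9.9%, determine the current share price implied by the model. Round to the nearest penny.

Gordon growth model: P₀ = D₁/(r − g), with D₁ = 8.16 given directly.
P₀ = 8.1600 / (0.099 − 0.0551) = 8.1600 / 0.0439 = 185.8770

£185.88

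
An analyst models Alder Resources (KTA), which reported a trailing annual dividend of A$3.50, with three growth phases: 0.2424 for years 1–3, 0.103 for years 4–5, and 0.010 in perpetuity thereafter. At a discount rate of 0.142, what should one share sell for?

A$53.18

Three-stage DDM. Project D₁…D_5; terminal Gordon value at t=5 with g = 0.01; discount at r = 0.142.
D_1 = 4.3484
D_2 = 5.4025
D_3 = 6.7120
D_4 = 7.4033
D_5 = 8.1659
TV_5 = 8.2475/(0.142−0.01) = 62.4814
P₀ = Σ Dₜ/(1+r)ᵗ + TV_5/(1+r)^5 = 53.1814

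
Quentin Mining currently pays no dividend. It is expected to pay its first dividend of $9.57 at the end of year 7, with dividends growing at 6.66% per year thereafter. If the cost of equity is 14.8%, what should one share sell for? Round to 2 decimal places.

Deferred-dividend DDM. At t=6 the remaining stream is a growing perpetuity with first payment D_7 = 9.57.
V_6 = D_7/(r−g) = 9.57/(0.148−0.0666) = 117.5676
P₀ = V_6/(1+r)^6 = 117.5676/(1+0.148)^6 = 51.3613

$51.36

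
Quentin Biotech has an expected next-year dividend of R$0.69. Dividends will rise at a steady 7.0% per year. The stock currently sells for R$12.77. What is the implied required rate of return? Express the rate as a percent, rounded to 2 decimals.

Rearranging the constant-growth DDM: r = D₁/P₀ + g.
r = 0.6900 / 12.77 + 0.07 = 0.05403 + 0.07 = 0.12403

12.40%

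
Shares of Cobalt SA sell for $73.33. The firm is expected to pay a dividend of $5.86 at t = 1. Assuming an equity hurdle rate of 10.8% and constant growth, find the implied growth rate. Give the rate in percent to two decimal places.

2.81%

From P₀ = D₁/(r − g), the implied growth is g = r − D₁/P₀.
g = 0.108 − 5.86/73.33 = 0.108 − 0.07991 = 0.02809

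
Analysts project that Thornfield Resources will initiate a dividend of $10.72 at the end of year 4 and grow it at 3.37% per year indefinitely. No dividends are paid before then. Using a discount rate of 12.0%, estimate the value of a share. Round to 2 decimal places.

$88.42

Deferred-dividend DDM. At t=3 the remaining stream is a growing perpetuity with first payment D_4 = 10.72.
V_3 = D_4/(r−g) = 10.72/(0.12−0.0337) = 124.2178
P₀ = V_3/(1+r)^3 = 124.2178/(1+0.12)^3 = 88.4158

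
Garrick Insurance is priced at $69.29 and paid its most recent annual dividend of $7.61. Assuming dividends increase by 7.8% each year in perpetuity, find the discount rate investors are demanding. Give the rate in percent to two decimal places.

Rearranging the constant-growth DDM: r = D₁/P₀ + g.
D₁ = 7.61 × (1 + 0.078) = 8.2036.
r = 8.2036 / 69.29 + 0.078 = 0.11839 + 0.078 = 0.19639

19.64%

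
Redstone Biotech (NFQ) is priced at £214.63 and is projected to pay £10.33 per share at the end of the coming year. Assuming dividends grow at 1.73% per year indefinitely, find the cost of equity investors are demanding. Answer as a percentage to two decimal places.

6.54%

Rearranging the constant-growth DDM: r = D₁/P₀ + g.
r = 10.3300 / 214.63 + 0.0173 = 0.04813 + 0.0173 = 0.06543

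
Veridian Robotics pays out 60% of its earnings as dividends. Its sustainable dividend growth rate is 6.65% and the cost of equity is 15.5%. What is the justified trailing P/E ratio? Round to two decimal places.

Justified trailing P/E = b(1+g)/(r−g) = 0.60×(1+0.0665)/(0.155−0.0665) = 7.2305

7.23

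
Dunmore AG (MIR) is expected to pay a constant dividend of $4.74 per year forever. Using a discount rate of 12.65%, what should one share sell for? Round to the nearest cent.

Zero-growth DDM (perpetuity): P₀ = D/r = 4.74 / 0.1265 = 37.4704

$37.47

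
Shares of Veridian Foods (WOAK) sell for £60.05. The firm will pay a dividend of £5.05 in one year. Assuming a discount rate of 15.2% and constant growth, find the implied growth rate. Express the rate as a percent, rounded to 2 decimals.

From P₀ = D₁/(r − g), the implied growth is g = r − D₁/P₀.
g = 0.152 − 5.05/60.05 = 0.152 − 0.08410 = 0.06790

6.79%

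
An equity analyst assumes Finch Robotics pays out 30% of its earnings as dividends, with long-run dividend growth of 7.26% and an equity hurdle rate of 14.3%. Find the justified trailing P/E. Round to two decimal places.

Justified trailing P/E = b(1+g)/(r−g) = 0.30×(1+0.0726)/(0.143−0.0726) = 4.5707

4.57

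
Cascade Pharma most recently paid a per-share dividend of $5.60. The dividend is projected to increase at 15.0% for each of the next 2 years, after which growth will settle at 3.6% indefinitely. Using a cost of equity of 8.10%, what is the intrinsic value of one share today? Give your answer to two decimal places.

$158.20

Two-stage DDM. Project D₁…D_2 at 0.15, terminal growth 0.036, discount at r = 0.081.
D_1 = 6.4400
D_2 = 7.4060
Terminal value at t=2: TV = D_3/(r−g) = 7.6726/(0.081−0.036) = 170.5026
P₀ = 6.4400/(1+0.081)^1 + 7.4060/(1+0.081)^2 + 170.5026/(1+0.081)^2 = 158.2033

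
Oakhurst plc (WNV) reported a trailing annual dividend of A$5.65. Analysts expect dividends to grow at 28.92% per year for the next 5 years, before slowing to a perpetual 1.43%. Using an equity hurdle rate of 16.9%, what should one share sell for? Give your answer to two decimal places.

A$98.69

Two-stage DDM. Project D₁…D_5 at 0.2892, terminal growth 0.0143, discount at r = 0.169.
D_1 = 7.2840
D_2 = 9.3905
D_3 = 12.1062
D_4 = 15.6074
D_5 = 20.1210
Terminal value at t=5: TV = D_6/(r−g) = 20.4087/(0.169−0.0143) = 131.9247
P₀ = 7.2840/(1+0.169)^1 + 9.3905/(1+0.169)^2 + 12.1062/(1+0.169)^3 + 15.6074/(1+0.169)^4 + 20.1210/(1+0.169)^5 + 131.9247/(1+0.169)^5 = 98.6851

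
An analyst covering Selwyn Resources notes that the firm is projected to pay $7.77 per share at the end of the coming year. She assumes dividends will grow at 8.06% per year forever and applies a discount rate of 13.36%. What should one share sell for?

$146.60

Gordon growth model: P₀ = D₁/(r − g), with D₁ = 7.77 given directly.
P₀ = 7.7700 / (0.1336 − 0.0806) = 7.7700 / 0.053 = 146.6038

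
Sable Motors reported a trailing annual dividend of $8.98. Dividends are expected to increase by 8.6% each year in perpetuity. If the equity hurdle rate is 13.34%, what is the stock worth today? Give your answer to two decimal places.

Gordon growth model: P₀ = D₁/(r − g). D₁ = 8.98 × (1 + 0.086) = 9.7523.
P₀ = 9.7523 / (0.1334 − 0.086) = 9.7523 / 0.0474 = 205.7443

$205.74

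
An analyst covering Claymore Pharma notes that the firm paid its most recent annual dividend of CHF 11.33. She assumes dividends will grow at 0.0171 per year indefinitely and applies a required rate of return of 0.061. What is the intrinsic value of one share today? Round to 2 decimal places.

Gordon growth model: P₀ = D₁/(r − g). D₁ = 11.33 × (1 + 0.0171) = 11.5237.
P₀ = 11.5237 / (0.061 − 0.0171) = 11.5237 / 0.0439 = 262.4998

CHF 262.50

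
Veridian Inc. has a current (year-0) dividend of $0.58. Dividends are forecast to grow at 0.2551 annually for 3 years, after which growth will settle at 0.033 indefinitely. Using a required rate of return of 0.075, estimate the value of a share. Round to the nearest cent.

Two-stage DDM. Project D₁…D_3 at 0.2551, terminal growth 0.033, discount at r = 0.075.
D_1 = 0.7280
D_2 = 0.9137
D_3 = 1.1467
Terminal value at t=3: TV = D_4/(r−g) = 1.1846/(0.075−0.033) = 28.2042
P₀ = 0.7280/(1+0.075)^1 + 0.9137/(1+0.075)^2 + 1.1467/(1+0.075)^3 + 28.2042/(1+0.075)^3 = 25.0941

$25.09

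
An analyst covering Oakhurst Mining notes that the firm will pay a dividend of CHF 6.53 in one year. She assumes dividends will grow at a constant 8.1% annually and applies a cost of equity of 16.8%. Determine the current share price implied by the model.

Gordon growth model: P₀ = D₁/(r − g), with D₁ = 6.53 given directly.
P₀ = 6.5300 / (0.168 − 0.081) = 6.5300 / 0.087 = 75.0575

CHF 75.06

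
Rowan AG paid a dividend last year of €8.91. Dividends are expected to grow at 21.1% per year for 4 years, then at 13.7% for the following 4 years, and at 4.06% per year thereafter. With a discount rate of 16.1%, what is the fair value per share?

€163.55

Three-stage DDM. Project D₁…D_8; terminal Gordon value at t=8 with g = 0.0406; discount at r = 0.161.
D_1 = 10.7900
D_2 = 13.0667
D_3 = 15.8238
D_4 = 19.1626
D_5 = 21.7879
D_6 = 24.7728
D_7 = 28.1667
D_8 = 32.0255
TV_8 = 33.3258/(0.161−0.0406) = 276.7920
P₀ = Σ Dₜ/(1+r)ᵗ + TV_8/(1+r)^8 = 163.5467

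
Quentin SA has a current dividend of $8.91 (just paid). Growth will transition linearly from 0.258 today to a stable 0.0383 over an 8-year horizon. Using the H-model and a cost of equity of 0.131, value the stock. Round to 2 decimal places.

$184.26

H-model: P₀ = D₀[(1+g_L) + H(g_S−g_L)]/(r−g_L), with H = 8/2 = 4.
P₀ = 8.91 × [(1+0.0383) + 4×(0.258−0.0383)] / (0.131−0.0383)
   = 8.91 × 1.9171 / 0.0927 = 184.2650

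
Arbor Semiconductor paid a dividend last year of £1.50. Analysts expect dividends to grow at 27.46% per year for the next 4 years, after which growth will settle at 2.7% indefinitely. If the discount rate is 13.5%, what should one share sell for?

Two-stage DDM. Project D₁…D_4 at 0.2746, terminal growth 0.027, discount at r = 0.135.
D_1 = 1.9119
D_2 = 2.4369
D_3 = 3.1061
D_4 = 3.9590
Terminal value at t=4: TV = D_5/(r−g) = 4.0659/(0.135−0.027) = 37.6473
P₀ = 1.9119/(1+0.135)^1 + 2.4369/(1+0.135)^2 + 3.1061/(1+0.135)^3 + 3.9590/(1+0.135)^4 + 37.6473/(1+0.135)^4 = 30.7717

£30.77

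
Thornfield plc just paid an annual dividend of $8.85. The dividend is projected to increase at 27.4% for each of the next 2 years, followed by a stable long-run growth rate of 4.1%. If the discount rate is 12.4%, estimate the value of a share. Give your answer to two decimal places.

Two-stage DDM. Project D₁…D_2 at 0.274, terminal growth 0.041, discount at r = 0.124.
D_1 = 11.2749
D_2 = 14.3642
Terminal value at t=2: TV = D_3/(r−g) = 14.9532/(0.124−0.041) = 180.1585
P₀ = 11.2749/(1+0.124)^1 + 14.3642/(1+0.124)^2 + 180.1585/(1+0.124)^2 = 164.0016

$164.00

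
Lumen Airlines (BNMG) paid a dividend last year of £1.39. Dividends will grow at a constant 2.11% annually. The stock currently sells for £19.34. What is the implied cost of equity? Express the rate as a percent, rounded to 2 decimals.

Rearranging the constant-growth DDM: r = D₁/P₀ + g.
D₁ = 1.39 × (1 + 0.0211) = 1.4193.
r = 1.4193 / 19.34 + 0.0211 = 0.07339 + 0.0211 = 0.09449

9.45%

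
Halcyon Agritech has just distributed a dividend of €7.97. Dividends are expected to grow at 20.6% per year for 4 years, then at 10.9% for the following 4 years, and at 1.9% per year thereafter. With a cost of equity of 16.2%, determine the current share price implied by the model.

€122.65

Three-stage DDM. Project D₁…D_8; terminal Gordon value at t=8 with g = 0.019; discount at r = 0.162.
D_1 = 9.6118
D_2 = 11.5919
D_3 = 13.9798
D_4 = 16.8596
D_5 = 18.6973
D_6 = 20.7353
D_7 = 22.9955
D_8 = 25.5020
TV_8 = 25.9865/(0.162−0.019) = 181.7238
P₀ = Σ Dₜ/(1+r)ᵗ + TV_8/(1+r)^8 = 122.6461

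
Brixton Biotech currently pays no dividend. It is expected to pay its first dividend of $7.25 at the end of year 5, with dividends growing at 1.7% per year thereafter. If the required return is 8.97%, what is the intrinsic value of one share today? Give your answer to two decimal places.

Deferred-dividend DDM. At t=4 the remaining stream is a growing perpetuity with first payment D_5 = 7.25.
V_4 = D_5/(r−g) = 7.25/(0.0897−0.017) = 99.7249
P₀ = V_4/(1+r)^4 = 99.7249/(1+0.0897)^4 = 70.7255

$70.73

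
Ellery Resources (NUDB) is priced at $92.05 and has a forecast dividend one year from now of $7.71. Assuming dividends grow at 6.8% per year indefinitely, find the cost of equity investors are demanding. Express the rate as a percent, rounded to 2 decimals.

Rearranging the constant-growth DDM: r = D₁/P₀ + g.
r = 7.7100 / 92.05 + 0.068 = 0.08376 + 0.068 = 0.15176

15.18%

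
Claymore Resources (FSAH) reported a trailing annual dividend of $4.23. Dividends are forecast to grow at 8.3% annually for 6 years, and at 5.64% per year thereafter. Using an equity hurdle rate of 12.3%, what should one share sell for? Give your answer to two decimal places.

$76.37

Two-stage DDM. Project D₁…D_6 at 0.083, terminal growth 0.0564, discount at r = 0.123.
D_1 = 4.5811
D_2 = 4.9613
D_3 = 5.3731
D_4 = 5.8191
D_5 = 6.3021
D_6 = 6.8251
Terminal value at t=6: TV = D_7/(r−g) = 7.2101/(0.123−0.0564) = 108.2593
P₀ = 4.5811/(1+0.123)^1 + 4.9613/(1+0.123)^2 + 5.3731/(1+0.123)^3 + 5.8191/(1+0.123)^4 + 6.3021/(1+0.123)^5 + 6.8251/(1+0.123)^6 + 108.2593/(1+0.123)^6 = 76.3715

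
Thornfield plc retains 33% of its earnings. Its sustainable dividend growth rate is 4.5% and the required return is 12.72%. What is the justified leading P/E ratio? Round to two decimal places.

8.15

Payout ratio b = 1 − 0.33 = 0.67.
Justified leading P/E = b/(r−g) = 0.67/(0.1272−0.045) = 8.1509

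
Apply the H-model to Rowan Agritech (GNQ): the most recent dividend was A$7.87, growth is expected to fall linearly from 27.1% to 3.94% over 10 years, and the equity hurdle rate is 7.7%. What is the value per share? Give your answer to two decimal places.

H-model: P₀ = D₀[(1+g_L) + H(g_S−g_L)]/(r−g_L), with H = 10/2 = 5.
P₀ = 7.87 × [(1+0.0394) + 5×(0.271−0.0394)] / (0.077−0.0394)
   = 7.87 × 2.1974 / 0.0376 = 459.9345

A$459.93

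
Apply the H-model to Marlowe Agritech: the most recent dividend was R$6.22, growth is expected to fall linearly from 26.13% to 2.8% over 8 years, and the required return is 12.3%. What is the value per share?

R$128.41

H-model: P₀ = D₀[(1+g_L) + H(g_S−g_L)]/(r−g_L), with H = 8/2 = 4.
P₀ = 6.22 × [(1+0.028) + 4×(0.2613−0.028)] / (0.123−0.028)
   = 6.22 × 1.9612 / 0.095 = 128.4070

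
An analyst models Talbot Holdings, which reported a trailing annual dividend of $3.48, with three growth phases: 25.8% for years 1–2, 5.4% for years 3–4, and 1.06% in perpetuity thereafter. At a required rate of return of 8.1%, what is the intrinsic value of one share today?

Three-stage DDM. Project D₁…D_4; terminal Gordon value at t=4 with g = 0.0106; discount at r = 0.081.
D_1 = 4.3778
D_2 = 5.5073
D_3 = 5.8047
D_4 = 6.1182
TV_4 = 6.1830/(0.081−0.0106) = 87.8271
P₀ = Σ Dₜ/(1+r)ᵗ + TV_4/(1+r)^4 = 82.1553

$82.16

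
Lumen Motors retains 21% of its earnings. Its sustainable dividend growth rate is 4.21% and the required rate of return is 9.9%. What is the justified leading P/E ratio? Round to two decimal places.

Payout ratio b = 1 − 0.21 = 0.79.
Justified leading P/E = b/(r−g) = 0.79/(0.099−0.0421) = 13.8840

13.88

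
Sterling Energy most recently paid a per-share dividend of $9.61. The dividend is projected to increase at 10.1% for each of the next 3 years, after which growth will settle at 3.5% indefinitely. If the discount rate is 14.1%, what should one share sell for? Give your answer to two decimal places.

Two-stage DDM. Project D₁…D_3 at 0.101, terminal growth 0.035, discount at r = 0.141.
D_1 = 10.5806
D_2 = 11.6493
D_3 = 12.8258
Terminal value at t=3: TV = D_4/(r−g) = 13.2747/(0.141−0.035) = 125.2333
P₀ = 10.5806/(1+0.141)^1 + 11.6493/(1+0.141)^2 + 12.8258/(1+0.141)^3 + 125.2333/(1+0.141)^3 = 111.1623

$111.16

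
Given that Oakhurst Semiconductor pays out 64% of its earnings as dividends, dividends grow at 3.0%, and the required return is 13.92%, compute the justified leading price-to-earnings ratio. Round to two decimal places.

5.86

Justified leading P/E = b/(r−g) = 0.64/(0.1392−0.03) = 5.8608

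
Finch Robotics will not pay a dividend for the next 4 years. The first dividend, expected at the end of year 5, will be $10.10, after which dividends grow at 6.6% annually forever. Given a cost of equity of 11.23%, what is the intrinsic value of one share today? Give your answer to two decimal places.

Deferred-dividend DDM. At t=4 the remaining stream is a growing perpetuity with first payment D_5 = 10.10.
V_4 = D_5/(r−g) = 10.10/(0.1123−0.066) = 218.1425
P₀ = V_4/(1+r)^4 = 218.1425/(1+0.1123)^4 = 142.5124

$142.51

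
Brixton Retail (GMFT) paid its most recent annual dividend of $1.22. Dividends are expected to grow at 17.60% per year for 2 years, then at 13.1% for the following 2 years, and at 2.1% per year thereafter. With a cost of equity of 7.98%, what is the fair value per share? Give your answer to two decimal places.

$33.45

Three-stage DDM. Project D₁…D_4; terminal Gordon value at t=4 with g = 0.021; discount at r = 0.0798.
D_1 = 1.4347
D_2 = 1.6872
D_3 = 1.9083
D_4 = 2.1582
TV_4 = 2.2036/(0.0798−0.021) = 37.4756
P₀ = Σ Dₜ/(1+r)ᵗ + TV_4/(1+r)^4 = 33.4450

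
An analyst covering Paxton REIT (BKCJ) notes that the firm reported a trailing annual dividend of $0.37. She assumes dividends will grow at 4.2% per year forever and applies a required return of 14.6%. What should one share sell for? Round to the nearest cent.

$3.71

Gordon growth model: P₀ = D₁/(r − g). D₁ = 0.37 × (1 + 0.042) = 0.3855.
P₀ = 0.3855 / (0.146 − 0.042) = 0.3855 / 0.104 = 3.7071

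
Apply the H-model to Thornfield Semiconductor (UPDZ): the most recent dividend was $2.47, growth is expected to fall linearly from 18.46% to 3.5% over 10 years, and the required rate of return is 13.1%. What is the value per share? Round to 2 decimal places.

H-model: P₀ = D₀[(1+g_L) + H(g_S−g_L)]/(r−g_L), with H = 10/2 = 5.
P₀ = 2.47 × [(1+0.035) + 5×(0.1846−0.035)] / (0.131−0.035)
   = 2.47 × 1.7830 / 0.096 = 45.8751

$45.88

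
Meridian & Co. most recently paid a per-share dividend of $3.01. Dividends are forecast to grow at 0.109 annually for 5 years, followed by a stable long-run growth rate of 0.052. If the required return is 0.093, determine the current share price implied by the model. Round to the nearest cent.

Two-stage DDM. Project D₁…D_5 at 0.109, terminal growth 0.052, discount at r = 0.093.
D_1 = 3.3381
D_2 = 3.7019
D_3 = 4.1055
D_4 = 4.5529
D_5 = 5.0492
Terminal value at t=5: TV = D_6/(r−g) = 5.3118/(0.093−0.052) = 129.5556
P₀ = 3.3381/(1+0.093)^1 + 3.7019/(1+0.093)^2 + 4.1055/(1+0.093)^3 + 4.5529/(1+0.093)^4 + 5.0492/(1+0.093)^5 + 129.5556/(1+0.093)^5 = 98.7770

$98.78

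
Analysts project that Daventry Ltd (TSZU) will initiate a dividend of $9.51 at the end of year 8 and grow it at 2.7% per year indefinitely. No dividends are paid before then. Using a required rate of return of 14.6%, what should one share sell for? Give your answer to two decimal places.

$30.79

Deferred-dividend DDM. At t=7 the remaining stream is a growing perpetuity with first payment D_8 = 9.51.
V_7 = D_8/(r−g) = 9.51/(0.146−0.027) = 79.9160
P₀ = V_7/(1+r)^7 = 79.9160/(1+0.146)^7 = 30.7851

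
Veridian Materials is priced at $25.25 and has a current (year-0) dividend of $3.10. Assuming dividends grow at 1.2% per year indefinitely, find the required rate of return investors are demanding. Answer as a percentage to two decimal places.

Rearranging the constant-growth DDM: r = D₁/P₀ + g.
D₁ = 3.10 × (1 + 0.012) = 3.1372.
r = 3.1372 / 25.25 + 0.012 = 0.12425 + 0.012 = 0.13625

13.62%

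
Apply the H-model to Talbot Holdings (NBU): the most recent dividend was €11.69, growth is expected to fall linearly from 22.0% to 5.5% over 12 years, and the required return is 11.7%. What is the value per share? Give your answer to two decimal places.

H-model: P₀ = D₀[(1+g_L) + H(g_S−g_L)]/(r−g_L), with H = 12/2 = 6.
P₀ = 11.69 × [(1+0.055) + 6×(0.22−0.055)] / (0.117−0.055)
   = 11.69 × 2.0450 / 0.062 = 385.5815

€385.58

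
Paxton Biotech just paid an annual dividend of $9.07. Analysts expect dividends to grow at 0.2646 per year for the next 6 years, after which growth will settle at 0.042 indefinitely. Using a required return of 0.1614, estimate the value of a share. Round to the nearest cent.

$206.00

Two-stage DDM. Project D₁…D_6 at 0.2646, terminal growth 0.042, discount at r = 0.1614.
D_1 = 11.4699
D_2 = 14.5049
D_3 = 18.3429
D_4 = 23.1964
D_5 = 29.3341
D_6 = 37.0959
Terminal value at t=6: TV = D_7/(r−g) = 38.6540/(0.1614−0.042) = 323.7351
P₀ = 11.4699/(1+0.1614)^1 + 14.5049/(1+0.1614)^2 + 18.3429/(1+0.1614)^3 + 23.1964/(1+0.1614)^4 + 29.3341/(1+0.1614)^5 + 37.0959/(1+0.1614)^6 + 323.7351/(1+0.1614)^6 = 206.0027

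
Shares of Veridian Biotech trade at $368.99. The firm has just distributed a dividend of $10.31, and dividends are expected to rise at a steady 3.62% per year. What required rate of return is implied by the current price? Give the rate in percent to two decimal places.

6.52%

Rearranging the constant-growth DDM: r = D₁/P₀ + g.
D₁ = 10.31 × (1 + 0.0362) = 10.6832.
r = 10.6832 / 368.99 + 0.0362 = 0.02895 + 0.0362 = 0.06515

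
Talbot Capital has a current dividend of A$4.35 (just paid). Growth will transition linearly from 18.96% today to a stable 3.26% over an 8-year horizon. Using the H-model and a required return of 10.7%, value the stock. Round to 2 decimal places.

A$97.09

H-model: P₀ = D₀[(1+g_L) + H(g_S−g_L)]/(r−g_L), with H = 8/2 = 4.
P₀ = 4.35 × [(1+0.0326) + 4×(0.1896−0.0326)] / (0.107−0.0326)
   = 4.35 × 1.6606 / 0.0744 = 97.0915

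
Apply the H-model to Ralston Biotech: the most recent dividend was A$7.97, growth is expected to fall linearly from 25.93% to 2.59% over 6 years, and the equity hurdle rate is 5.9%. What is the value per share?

A$415.62

H-model: P₀ = D₀[(1+g_L) + H(g_S−g_L)]/(r−g_L), with H = 6/2 = 3.
P₀ = 7.97 × [(1+0.0259) + 3×(0.2593−0.0259)] / (0.059−0.0259)
   = 7.97 × 1.7261 / 0.0331 = 415.6198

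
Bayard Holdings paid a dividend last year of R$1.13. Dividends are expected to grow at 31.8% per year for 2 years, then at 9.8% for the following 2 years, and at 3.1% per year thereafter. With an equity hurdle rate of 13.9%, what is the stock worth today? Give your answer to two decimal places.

R$19.11

Three-stage DDM. Project D₁…D_4; terminal Gordon value at t=4 with g = 0.031; discount at r = 0.139.
D_1 = 1.4893
D_2 = 1.9630
D_3 = 2.1553
D_4 = 2.3665
TV_4 = 2.4399/(0.139−0.031) = 22.5917
P₀ = Σ Dₜ/(1+r)ᵗ + TV_4/(1+r)^4 = 19.1085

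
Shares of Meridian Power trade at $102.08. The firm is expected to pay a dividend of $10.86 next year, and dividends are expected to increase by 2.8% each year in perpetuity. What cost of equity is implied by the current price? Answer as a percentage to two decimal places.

13.44%

Rearranging the constant-growth DDM: r = D₁/P₀ + g.
r = 10.8600 / 102.08 + 0.028 = 0.10639 + 0.028 = 0.13439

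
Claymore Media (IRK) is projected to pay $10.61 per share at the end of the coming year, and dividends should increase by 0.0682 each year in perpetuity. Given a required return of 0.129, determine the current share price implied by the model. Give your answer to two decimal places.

$174.51

Gordon growth model: P₀ = D₁/(r − g), with D₁ = 10.61 given directly.
P₀ = 10.6100 / (0.129 − 0.0682) = 10.6100 / 0.0608 = 174.5066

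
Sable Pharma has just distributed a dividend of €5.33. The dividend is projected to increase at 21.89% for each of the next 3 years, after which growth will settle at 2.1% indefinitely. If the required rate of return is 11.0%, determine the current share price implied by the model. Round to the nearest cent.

Two-stage DDM. Project D₁…D_3 at 0.2189, terminal growth 0.021, discount at r = 0.11.
D_1 = 6.4967
D_2 = 7.9189
D_3 = 9.6523
Terminal value at t=3: TV = D_4/(r−g) = 9.8550/(0.11−0.021) = 110.7305
P₀ = 6.4967/(1+0.11)^1 + 7.9189/(1+0.11)^2 + 9.6523/(1+0.11)^3 + 110.7305/(1+0.11)^3 = 100.3029

€100.30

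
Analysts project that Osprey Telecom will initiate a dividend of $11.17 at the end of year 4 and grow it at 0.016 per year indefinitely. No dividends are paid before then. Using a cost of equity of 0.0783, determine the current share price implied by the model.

Deferred-dividend DDM. At t=3 the remaining stream is a growing perpetuity with first payment D_4 = 11.17.
V_3 = D_4/(r−g) = 11.17/(0.0783−0.016) = 179.2937
P₀ = V_3/(1+r)^3 = 179.2937/(1+0.0783)^3 = 143.0034

$143.00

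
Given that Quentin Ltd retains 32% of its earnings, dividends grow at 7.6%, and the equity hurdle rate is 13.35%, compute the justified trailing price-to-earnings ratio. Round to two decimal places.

Payout ratio b = 1 − 0.32 = 0.68.
Justified trailing P/E = b(1+g)/(r−g) = 0.68×(1+0.076)/(0.1335−0.076) = 12.7249

12.72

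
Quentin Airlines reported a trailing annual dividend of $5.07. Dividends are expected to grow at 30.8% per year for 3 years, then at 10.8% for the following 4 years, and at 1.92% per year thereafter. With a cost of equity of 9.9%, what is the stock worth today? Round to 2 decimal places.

$169.45

Three-stage DDM. Project D₁…D_7; terminal Gordon value at t=7 with g = 0.0192; discount at r = 0.099.
D_1 = 6.6316
D_2 = 8.6741
D_3 = 11.3457
D_4 = 12.5710
D_5 = 13.9287
D_6 = 15.4330
D_7 = 17.0998
TV_7 = 17.4281/(0.099−0.0192) = 218.3970
P₀ = Σ Dₜ/(1+r)ᵗ + TV_7/(1+r)^7 = 169.4470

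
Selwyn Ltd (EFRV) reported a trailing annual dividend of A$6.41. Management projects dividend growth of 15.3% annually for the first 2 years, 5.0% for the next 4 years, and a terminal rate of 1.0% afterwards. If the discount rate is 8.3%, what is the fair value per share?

Three-stage DDM. Project D₁…D_6; terminal Gordon value at t=6 with g = 0.01; discount at r = 0.083.
D_1 = 7.3907
D_2 = 8.5215
D_3 = 8.9476
D_4 = 9.3950
D_5 = 9.8647
D_6 = 10.3580
TV_6 = 10.4615/(0.083−0.01) = 143.3086
P₀ = Σ Dₜ/(1+r)ᵗ + TV_6/(1+r)^6 = 129.8221

A$129.82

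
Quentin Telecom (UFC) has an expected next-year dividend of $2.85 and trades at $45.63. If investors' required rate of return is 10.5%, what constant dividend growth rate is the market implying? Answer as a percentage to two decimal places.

From P₀ = D₁/(r − g), the implied growth is g = r − D₁/P₀.
g = 0.105 − 2.85/45.63 = 0.105 − 0.06246 = 0.04254

4.25%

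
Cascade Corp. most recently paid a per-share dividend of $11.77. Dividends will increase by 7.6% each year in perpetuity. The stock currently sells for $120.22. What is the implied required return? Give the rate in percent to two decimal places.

Rearranging the constant-growth DDM: r = D₁/P₀ + g.
D₁ = 11.77 × (1 + 0.076) = 12.6645.
r = 12.6645 / 120.22 + 0.076 = 0.10534 + 0.076 = 0.18134

18.13%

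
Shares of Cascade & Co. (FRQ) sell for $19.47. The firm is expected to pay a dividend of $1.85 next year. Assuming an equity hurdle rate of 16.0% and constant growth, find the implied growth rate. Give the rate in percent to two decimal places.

From P₀ = D₁/(r − g), the implied growth is g = r − D₁/P₀.
g = 0.16 − 1.85/19.47 = 0.16 − 0.09502 = 0.06498

6.50%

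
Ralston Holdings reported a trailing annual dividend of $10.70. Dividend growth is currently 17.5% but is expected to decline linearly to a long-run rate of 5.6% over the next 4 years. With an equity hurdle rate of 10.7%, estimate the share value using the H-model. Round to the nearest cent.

H-model: P₀ = D₀[(1+g_L) + H(g_S−g_L)]/(r−g_L), with H = 4/2 = 2.
P₀ = 10.70 × [(1+0.056) + 2×(0.175−0.056)] / (0.107−0.056)
   = 10.70 × 1.2940 / 0.051 = 271.4863

$271.49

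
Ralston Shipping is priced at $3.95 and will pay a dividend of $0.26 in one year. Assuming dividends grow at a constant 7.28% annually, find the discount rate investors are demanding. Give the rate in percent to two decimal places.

13.86%

Rearranging the constant-growth DDM: r = D₁/P₀ + g.
r = 0.2600 / 3.95 + 0.0728 = 0.06582 + 0.0728 = 0.13862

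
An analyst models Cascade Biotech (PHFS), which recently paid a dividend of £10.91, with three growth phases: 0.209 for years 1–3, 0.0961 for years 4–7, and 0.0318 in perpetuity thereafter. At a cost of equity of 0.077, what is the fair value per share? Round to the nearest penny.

£483.91

Three-stage DDM. Project D₁…D_7; terminal Gordon value at t=7 with g = 0.0318; discount at r = 0.077.
D_1 = 13.1902
D_2 = 15.9469
D_3 = 19.2799
D_4 = 21.1326
D_5 = 23.1635
D_6 = 25.3895
D_7 = 27.8294
TV_7 = 28.7144/(0.077−0.0318) = 635.2745
P₀ = Σ Dₜ/(1+r)ᵗ + TV_7/(1+r)^7 = 483.9124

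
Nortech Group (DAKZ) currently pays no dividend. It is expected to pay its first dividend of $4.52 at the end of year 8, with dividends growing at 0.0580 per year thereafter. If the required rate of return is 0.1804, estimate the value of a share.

Deferred-dividend DDM. At t=7 the remaining stream is a growing perpetuity with first payment D_8 = 4.52.
V_7 = D_8/(r−g) = 4.52/(0.1804−0.058) = 36.9281
P₀ = V_7/(1+r)^7 = 36.9281/(1+0.1804)^7 = 11.5652

$11.57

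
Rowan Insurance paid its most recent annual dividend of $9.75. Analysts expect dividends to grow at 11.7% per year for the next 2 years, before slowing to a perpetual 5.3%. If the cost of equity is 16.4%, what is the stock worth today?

$103.51

Two-stage DDM. Project D₁…D_2 at 0.117, terminal growth 0.053, discount at r = 0.164.
D_1 = 10.8908
D_2 = 12.1650
Terminal value at t=2: TV = D_3/(r−g) = 12.8097/(0.164−0.053) = 115.4028
P₀ = 10.8908/(1+0.164)^1 + 12.1650/(1+0.164)^2 + 115.4028/(1+0.164)^2 = 103.5095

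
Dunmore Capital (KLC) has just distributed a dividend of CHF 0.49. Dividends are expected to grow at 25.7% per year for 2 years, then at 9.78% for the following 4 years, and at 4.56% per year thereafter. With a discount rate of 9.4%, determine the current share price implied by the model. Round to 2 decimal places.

CHF 17.99

Three-stage DDM. Project D₁…D_6; terminal Gordon value at t=6 with g = 0.0456; discount at r = 0.094.
D_1 = 0.6159
D_2 = 0.7742
D_3 = 0.8499
D_4 = 0.9331
D_5 = 1.0243
D_6 = 1.1245
TV_6 = 1.1758/(0.094−0.0456) = 24.2929
P₀ = Σ Dₜ/(1+r)ᵗ + TV_6/(1+r)^6 = 17.9902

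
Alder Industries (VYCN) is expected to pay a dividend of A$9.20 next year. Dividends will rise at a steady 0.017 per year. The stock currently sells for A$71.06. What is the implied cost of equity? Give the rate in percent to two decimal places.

Rearranging the constant-growth DDM: r = D₁/P₀ + g.
r = 9.2000 / 71.06 + 0.017 = 0.12947 + 0.017 = 0.14647

14.65%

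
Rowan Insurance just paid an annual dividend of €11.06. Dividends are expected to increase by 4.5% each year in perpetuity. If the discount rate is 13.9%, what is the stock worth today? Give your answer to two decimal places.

Gordon growth model: P₀ = D₁/(r − g). D₁ = 11.06 × (1 + 0.045) = 11.5577.
P₀ = 11.5577 / (0.139 − 0.045) = 11.5577 / 0.094 = 122.9543

€122.95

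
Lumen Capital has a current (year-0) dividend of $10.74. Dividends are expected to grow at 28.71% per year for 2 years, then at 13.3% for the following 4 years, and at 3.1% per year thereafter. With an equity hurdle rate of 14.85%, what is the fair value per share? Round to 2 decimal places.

$189.78

Three-stage DDM. Project D₁…D_6; terminal Gordon value at t=6 with g = 0.031; discount at r = 0.1485.
D_1 = 13.8235
D_2 = 17.7922
D_3 = 20.1585
D_4 = 22.8396
D_5 = 25.8773
D_6 = 29.3190
TV_6 = 30.2278/(0.1485−0.031) = 257.2582
P₀ = Σ Dₜ/(1+r)ᵗ + TV_6/(1+r)^6 = 189.7773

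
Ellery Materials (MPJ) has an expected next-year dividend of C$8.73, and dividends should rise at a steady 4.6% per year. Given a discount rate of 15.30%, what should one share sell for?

C$81.59

Gordon growth model: P₀ = D₁/(r − g), with D₁ = 8.73 given directly.
P₀ = 8.7300 / (0.153 − 0.046) = 8.7300 / 0.107 = 81.5888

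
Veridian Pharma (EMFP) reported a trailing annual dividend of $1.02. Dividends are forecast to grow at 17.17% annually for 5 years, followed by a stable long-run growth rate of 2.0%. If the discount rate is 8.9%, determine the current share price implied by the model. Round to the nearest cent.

$28.13

Two-stage DDM. Project D₁…D_5 at 0.1717, terminal growth 0.02, discount at r = 0.089.
D_1 = 1.1951
D_2 = 1.4003
D_3 = 1.6408
D_4 = 1.9225
D_5 = 2.2526
Terminal value at t=5: TV = D_6/(r−g) = 2.2976/(0.089−0.02) = 33.2992
P₀ = 1.1951/(1+0.089)^1 + 1.4003/(1+0.089)^2 + 1.6408/(1+0.089)^3 + 1.9225/(1+0.089)^4 + 2.2526/(1+0.089)^5 + 33.2992/(1+0.089)^5 = 28.1282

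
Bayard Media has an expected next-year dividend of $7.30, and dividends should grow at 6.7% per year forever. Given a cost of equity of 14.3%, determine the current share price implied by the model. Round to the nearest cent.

$96.05

Gordon growth model: P₀ = D₁/(r − g), with D₁ = 7.30 given directly.
P₀ = 7.3000 / (0.143 − 0.067) = 7.3000 / 0.076 = 96.0526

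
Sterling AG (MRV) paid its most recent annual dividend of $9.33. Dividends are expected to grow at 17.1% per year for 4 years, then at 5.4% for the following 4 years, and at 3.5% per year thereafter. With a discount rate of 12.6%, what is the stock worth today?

Three-stage DDM. Project D₁…D_8; terminal Gordon value at t=8 with g = 0.035; discount at r = 0.126.
D_1 = 10.9254
D_2 = 12.7937
D_3 = 14.9814
D_4 = 17.5432
D_5 = 18.4906
D_6 = 19.4890
D_7 = 20.5414
D_8 = 21.6507
TV_8 = 22.4085/(0.126−0.035) = 246.2468
P₀ = Σ Dₜ/(1+r)ᵗ + TV_8/(1+r)^8 = 173.6012

$173.60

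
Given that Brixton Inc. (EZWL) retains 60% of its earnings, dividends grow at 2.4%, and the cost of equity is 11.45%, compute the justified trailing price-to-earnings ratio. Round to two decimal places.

Payout ratio b = 1 − 0.60 = 0.40.
Justified trailing P/E = b(1+g)/(r−g) = 0.40×(1+0.024)/(0.1145−0.024) = 4.5260

4.53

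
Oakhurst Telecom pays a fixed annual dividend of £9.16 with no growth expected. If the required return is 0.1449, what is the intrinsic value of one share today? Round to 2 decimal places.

£63.22

Zero-growth DDM (perpetuity): P₀ = D/r = 9.16 / 0.1449 = 63.2160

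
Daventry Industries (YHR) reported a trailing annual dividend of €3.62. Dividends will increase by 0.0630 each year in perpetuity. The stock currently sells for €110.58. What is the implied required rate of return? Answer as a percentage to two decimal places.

Rearranging the constant-growth DDM: r = D₁/P₀ + g.
D₁ = 3.62 × (1 + 0.063) = 3.8481.
r = 3.8481 / 110.58 + 0.063 = 0.03480 + 0.063 = 0.09780

9.78%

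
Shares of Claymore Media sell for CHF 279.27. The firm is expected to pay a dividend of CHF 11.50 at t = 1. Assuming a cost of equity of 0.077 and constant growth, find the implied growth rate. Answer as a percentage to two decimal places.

3.58%

From P₀ = D₁/(r − g), the implied growth is g = r − D₁/P₀.
g = 0.077 − 11.50/279.27 = 0.077 − 0.04118 = 0.03582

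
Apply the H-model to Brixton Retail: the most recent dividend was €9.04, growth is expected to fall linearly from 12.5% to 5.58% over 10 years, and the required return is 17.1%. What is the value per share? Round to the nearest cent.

H-model: P₀ = D₀[(1+g_L) + H(g_S−g_L)]/(r−g_L), with H = 10/2 = 5.
P₀ = 9.04 × [(1+0.0558) + 5×(0.125−0.0558)] / (0.171−0.0558)
   = 9.04 × 1.4018 / 0.1152 = 110.0024

€110.00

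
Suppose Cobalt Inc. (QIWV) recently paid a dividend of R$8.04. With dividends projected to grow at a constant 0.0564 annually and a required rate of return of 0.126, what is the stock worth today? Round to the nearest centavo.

R$122.03

Gordon growth model: P₀ = D₁/(r − g). D₁ = 8.04 × (1 + 0.0564) = 8.4935.
P₀ = 8.4935 / (0.126 − 0.0564) = 8.4935 / 0.0696 = 122.0324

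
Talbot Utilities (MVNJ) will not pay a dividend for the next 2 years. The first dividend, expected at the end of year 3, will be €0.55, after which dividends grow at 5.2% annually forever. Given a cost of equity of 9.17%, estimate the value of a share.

Deferred-dividend DDM. At t=2 the remaining stream is a growing perpetuity with first payment D_3 = 0.55.
V_2 = D_3/(r−g) = 0.55/(0.0917−0.052) = 13.8539
P₀ = V_2/(1+r)^2 = 13.8539/(1+0.0917)^2 = 11.6243

€11.62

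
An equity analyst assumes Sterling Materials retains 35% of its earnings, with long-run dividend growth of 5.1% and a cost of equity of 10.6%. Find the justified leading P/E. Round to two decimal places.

11.82

Payout ratio b = 1 − 0.35 = 0.65.
Justified leading P/E = b/(r−g) = 0.65/(0.106−0.051) = 11.8182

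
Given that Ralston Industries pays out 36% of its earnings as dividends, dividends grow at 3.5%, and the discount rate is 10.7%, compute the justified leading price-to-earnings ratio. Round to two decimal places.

Justified leading P/E = b/(r−g) = 0.36/(0.107−0.035) = 5.0000

5.00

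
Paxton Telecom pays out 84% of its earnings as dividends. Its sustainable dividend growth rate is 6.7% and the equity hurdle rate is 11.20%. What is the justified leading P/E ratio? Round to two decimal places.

18.67

Justified leading P/E = b/(r−g) = 0.84/(0.112−0.067) = 18.6667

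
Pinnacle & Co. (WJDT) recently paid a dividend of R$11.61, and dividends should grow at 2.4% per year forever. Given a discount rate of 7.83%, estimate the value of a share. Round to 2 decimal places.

Gordon growth model: P₀ = D₁/(r − g). D₁ = 11.61 × (1 + 0.024) = 11.8886.
P₀ = 11.8886 / (0.0783 − 0.024) = 11.8886 / 0.0543 = 218.9436

R$218.94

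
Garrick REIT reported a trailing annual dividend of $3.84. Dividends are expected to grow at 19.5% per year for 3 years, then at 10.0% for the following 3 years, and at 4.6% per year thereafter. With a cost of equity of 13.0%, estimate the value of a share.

Three-stage DDM. Project D₁…D_6; terminal Gordon value at t=6 with g = 0.046; discount at r = 0.13.
D_1 = 4.5888
D_2 = 5.4836
D_3 = 6.5529
D_4 = 7.2082
D_5 = 7.9290
D_6 = 8.7219
TV_6 = 9.1231/(0.13−0.046) = 108.6089
P₀ = Σ Dₜ/(1+r)ᵗ + TV_6/(1+r)^6 = 77.9775

$77.98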